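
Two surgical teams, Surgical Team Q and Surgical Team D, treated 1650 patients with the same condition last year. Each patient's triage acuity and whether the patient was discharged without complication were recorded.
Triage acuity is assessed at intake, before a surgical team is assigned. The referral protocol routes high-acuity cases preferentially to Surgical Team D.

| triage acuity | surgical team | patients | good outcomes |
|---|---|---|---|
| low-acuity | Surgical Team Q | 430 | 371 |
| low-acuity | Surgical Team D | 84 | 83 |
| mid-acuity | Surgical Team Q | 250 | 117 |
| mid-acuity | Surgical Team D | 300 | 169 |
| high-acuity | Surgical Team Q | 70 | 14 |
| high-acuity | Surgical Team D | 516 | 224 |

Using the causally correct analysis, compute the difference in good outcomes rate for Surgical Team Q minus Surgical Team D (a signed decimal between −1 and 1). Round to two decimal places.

The imbalance in triage acuity arose from how patients were allocated, not from anything the surgical team did; and triage acuity independently affects the outcome. The pooled gap is confounded — condition on triage acuity.
Adjusting over the population distribution of triage acuity: 0.312·(0.863−0.988) + 0.333·(0.468−0.563) + 0.355·(0.200−0.434) = -0.154.

-0.15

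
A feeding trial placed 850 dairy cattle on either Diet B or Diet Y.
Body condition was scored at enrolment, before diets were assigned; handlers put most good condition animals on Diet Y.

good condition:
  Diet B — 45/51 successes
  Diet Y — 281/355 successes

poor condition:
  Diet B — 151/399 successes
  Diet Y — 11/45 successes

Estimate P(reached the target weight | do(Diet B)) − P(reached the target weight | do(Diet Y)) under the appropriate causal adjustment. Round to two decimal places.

+0.11

Starting body condition is set before the diet has any effect — it is not caused by the diet — and it independently drives the outcome. That makes it a confounder, so the causal comparison is within starting body condition levels.
Adjusting over the population distribution of starting body condition: 0.478·(0.882−0.792) + 0.522·(0.378−0.244) = +0.113.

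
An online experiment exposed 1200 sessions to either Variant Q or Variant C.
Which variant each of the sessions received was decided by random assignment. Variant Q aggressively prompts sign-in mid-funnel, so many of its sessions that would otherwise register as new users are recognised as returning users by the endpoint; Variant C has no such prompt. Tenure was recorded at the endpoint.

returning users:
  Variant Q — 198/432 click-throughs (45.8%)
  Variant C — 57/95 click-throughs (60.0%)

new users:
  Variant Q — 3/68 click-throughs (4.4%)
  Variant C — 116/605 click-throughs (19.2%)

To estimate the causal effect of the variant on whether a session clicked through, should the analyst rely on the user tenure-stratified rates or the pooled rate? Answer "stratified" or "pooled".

pooled

User tenure is recorded after the variant and is itself shifted by it — it sits on the causal path from variant to outcome. Conditioning on a mediator would strip out part of the effect we want; the pooled comparison gives the total causal effect.
Pooled: Variant Q 40.2% vs Variant C 24.7%; Variant Q is higher overall.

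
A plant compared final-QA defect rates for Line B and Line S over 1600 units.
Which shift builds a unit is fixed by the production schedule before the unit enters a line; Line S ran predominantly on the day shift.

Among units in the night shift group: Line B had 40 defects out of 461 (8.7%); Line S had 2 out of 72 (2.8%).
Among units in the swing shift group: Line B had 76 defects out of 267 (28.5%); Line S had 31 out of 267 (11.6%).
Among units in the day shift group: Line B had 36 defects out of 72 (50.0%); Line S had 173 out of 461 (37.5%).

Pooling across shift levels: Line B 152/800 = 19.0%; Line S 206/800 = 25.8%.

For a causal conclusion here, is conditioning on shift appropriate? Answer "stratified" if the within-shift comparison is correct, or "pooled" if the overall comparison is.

Here shift is a common cause — it drives both which line a case falls under and the outcome. The crude comparison mixes populations; the stratum-specific rates are the causally relevant ones.
Within each level — night shift: 8.7% vs 2.8%; swing shift: 28.5% vs 11.6%; day shift: 50.0% vs 37.5% — Line S is lower every time.

stratified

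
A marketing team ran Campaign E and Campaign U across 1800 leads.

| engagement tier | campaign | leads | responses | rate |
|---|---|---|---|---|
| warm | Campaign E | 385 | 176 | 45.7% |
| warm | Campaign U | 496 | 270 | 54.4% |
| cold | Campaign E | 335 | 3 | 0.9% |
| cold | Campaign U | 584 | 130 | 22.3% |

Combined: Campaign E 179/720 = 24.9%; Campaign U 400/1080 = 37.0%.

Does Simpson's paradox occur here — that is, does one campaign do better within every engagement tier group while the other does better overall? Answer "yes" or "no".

no

Within each engagement tier level (warm 45.7% vs 54.4%; cold 0.9% vs 22.3%), Campaign U has the higher rate every time. Pooled: 24.9% vs 37.0% — Campaign U has the higher rate overall. They agree.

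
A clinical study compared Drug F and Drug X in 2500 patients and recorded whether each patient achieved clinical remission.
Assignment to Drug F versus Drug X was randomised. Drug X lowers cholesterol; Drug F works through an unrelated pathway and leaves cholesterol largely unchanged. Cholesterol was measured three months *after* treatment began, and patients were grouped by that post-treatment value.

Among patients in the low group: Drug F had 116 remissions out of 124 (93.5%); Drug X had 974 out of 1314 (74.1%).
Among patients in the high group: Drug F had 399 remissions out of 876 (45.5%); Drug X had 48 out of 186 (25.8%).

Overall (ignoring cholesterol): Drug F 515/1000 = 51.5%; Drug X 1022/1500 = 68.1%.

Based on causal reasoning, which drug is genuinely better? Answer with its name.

Drug X

Cholesterol is recorded after the drug and is itself shifted by it — it sits on the causal path from drug to outcome. Conditioning on a mediator would strip out part of the effect we want; the pooled comparison gives the total causal effect.
Pooled: Drug F 51.5% vs Drug X 68.1%; Drug X is higher overall.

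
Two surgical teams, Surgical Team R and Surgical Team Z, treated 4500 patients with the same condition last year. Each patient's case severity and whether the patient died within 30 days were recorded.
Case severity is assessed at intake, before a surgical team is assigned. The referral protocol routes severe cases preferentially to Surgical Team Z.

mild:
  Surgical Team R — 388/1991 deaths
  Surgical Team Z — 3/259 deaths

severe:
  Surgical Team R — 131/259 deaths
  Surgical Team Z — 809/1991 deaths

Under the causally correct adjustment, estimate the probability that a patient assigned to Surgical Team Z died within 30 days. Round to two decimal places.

Since case severity is a pre-existing factor (not a product of the surgical team) and it affects the outcome on its own, it is a confounder. The stratified rates, not the pooled rate, identify the causal effect.
Standardising Surgical Team Z to the population case severity mix: 0.500·3/259 + 0.500·809/1991 = 0.209.

0.21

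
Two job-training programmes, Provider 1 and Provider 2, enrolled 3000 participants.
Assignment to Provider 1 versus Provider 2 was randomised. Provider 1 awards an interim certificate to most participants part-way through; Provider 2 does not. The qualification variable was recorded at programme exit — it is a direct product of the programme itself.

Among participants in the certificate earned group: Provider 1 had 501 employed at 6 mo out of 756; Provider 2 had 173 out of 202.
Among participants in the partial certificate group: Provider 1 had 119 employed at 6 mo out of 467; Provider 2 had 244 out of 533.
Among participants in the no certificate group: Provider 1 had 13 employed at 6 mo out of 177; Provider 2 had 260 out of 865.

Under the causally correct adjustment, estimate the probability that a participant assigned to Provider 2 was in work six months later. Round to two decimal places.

Provider 2 is higher inside every qualification attained during the programme stratum but Provider 1 is higher in aggregate. Whether to stratify depends on how qualification attained during the programme relates to the programme.
Because the programme influences qualification attained during the programme, qualification attained during the programme is a post-treatment mediator, not a confounder. Stratifying on it would bias the estimate; the causal effect is the crude pooled difference.
So P(outcome | do(Provider 2)) is just the pooled rate for Provider 2: 677/1600 = 0.423.

0.42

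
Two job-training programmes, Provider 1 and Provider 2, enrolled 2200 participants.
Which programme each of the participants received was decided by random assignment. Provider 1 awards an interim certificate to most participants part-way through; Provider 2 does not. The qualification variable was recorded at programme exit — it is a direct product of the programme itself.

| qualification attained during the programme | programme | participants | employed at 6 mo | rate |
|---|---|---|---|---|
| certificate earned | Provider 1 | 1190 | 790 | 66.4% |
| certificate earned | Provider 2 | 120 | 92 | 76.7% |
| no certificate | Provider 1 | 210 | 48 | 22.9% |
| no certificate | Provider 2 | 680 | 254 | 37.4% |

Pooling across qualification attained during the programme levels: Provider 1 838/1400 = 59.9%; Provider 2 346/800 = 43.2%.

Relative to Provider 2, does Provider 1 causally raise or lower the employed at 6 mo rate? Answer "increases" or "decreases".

increases

Provider 2 is higher inside every qualification attained during the programme stratum but Provider 1 is higher in aggregate. Whether to stratify depends on how qualification attained during the programme relates to the programme.
Qualification attained during the programme is downstream of the programme. One should not condition on a consequence of treatment, so the overall rates are the right comparison.
Pooled: Provider 1 59.9% vs Provider 2 43.2%; Provider 1 is higher overall.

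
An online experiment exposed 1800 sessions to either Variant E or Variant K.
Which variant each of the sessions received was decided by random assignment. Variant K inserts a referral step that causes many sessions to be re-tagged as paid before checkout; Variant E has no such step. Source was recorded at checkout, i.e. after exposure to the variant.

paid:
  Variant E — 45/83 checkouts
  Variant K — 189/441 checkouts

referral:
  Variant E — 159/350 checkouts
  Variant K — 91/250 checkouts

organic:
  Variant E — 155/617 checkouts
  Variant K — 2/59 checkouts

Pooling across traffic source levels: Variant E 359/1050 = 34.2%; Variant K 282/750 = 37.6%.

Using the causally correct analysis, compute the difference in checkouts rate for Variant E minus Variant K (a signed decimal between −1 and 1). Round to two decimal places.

Because the variant influences traffic source, traffic source is a post-treatment mediator, not a confounder. Stratifying on it would bias the estimate; the causal effect is the crude pooled difference.
The causal difference is the pooled difference: 0.342 − 0.376 = -0.034.

-0.03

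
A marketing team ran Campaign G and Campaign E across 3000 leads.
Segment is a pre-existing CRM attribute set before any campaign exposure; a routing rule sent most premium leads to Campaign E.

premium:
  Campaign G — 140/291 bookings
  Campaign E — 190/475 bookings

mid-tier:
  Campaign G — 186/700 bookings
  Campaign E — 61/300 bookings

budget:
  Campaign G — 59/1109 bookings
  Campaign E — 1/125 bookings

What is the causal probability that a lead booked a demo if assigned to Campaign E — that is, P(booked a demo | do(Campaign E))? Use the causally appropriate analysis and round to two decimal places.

0.17

Campaign G is higher inside every customer segment stratum but Campaign E is higher in aggregate. Whether to stratify depends on how customer segment relates to the campaign.
Since customer segment is a pre-existing factor (not a product of the campaign) and it affects the outcome on its own, it is a confounder. The stratified rates, not the pooled rate, identify the causal effect.
Standardising Campaign E to the population customer segment mix: 0.255·190/475 + 0.333·61/300 + 0.411·1/125 = 0.173.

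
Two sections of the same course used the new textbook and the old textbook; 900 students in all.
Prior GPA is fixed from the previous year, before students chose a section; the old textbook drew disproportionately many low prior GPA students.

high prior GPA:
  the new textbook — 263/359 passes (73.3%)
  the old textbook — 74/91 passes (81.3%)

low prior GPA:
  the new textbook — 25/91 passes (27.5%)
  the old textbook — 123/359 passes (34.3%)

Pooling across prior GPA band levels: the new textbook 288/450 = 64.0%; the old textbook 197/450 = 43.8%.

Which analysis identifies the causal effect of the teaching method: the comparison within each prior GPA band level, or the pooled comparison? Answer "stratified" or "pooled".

stratified

the old textbook is higher inside every prior GPA band stratum but the new textbook is higher in aggregate. Whether to stratify depends on how prior GPA band relates to the teaching method.
Prior GPA band is set before the teaching method has any effect — it is not caused by the teaching method — and it independently drives the outcome. That makes it a confounder, so the causal comparison is within prior GPA band levels.
Within each level — high prior GPA: 73.3% vs 81.3%; low prior GPA: 27.5% vs 34.3% — the old textbook is higher every time.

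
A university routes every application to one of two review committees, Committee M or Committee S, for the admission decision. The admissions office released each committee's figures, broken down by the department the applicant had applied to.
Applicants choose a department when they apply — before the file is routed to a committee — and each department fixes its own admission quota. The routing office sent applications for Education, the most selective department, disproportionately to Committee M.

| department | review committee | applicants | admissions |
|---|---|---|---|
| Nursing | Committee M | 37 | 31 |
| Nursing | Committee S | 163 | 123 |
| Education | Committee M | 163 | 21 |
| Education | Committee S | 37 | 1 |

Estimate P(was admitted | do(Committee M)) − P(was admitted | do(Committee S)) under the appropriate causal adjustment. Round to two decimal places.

+0.09

Within every department level Committee M has the higher rate, yet pooled Committee S does — Simpson's reversal.
Department satisfies the back-door criterion: it is not a descendant of the review committee, and it blocks the spurious path from review committee to outcome. Adjusting for it (i.e., using the within-department rates) gives the causal effect.
Adjusting over the population distribution of department: 0.500·(0.838−0.755) + 0.500·(0.129−0.027) = +0.093.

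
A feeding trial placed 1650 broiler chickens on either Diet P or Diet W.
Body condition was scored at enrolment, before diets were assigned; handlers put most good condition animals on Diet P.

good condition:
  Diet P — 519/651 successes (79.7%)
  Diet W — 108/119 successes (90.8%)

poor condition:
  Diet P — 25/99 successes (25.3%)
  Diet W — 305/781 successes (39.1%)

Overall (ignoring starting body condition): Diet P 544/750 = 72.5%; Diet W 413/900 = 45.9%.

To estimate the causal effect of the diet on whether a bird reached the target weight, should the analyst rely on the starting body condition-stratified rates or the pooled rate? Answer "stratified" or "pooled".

stratified

Nothing the diet does changes starting body condition; the imbalance is an allocation artefact. With starting body condition also predicting the outcome, the pooled figure is confounded, and the within-stratum comparison is the causal one.
Within each level — good condition: 79.7% vs 90.8%; poor condition: 25.3% vs 39.1% — Diet W is higher every time.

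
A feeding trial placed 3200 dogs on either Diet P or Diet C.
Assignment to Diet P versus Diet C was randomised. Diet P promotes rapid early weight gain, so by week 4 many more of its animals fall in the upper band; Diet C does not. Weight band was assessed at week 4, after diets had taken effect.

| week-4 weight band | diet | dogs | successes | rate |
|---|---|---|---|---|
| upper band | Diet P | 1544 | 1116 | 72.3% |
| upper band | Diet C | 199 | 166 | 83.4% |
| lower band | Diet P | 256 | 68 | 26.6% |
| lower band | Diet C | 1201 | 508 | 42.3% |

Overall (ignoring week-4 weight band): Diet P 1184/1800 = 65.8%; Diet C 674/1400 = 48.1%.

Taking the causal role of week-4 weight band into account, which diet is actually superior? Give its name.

Diet C is higher inside every week-4 weight band stratum but Diet P is higher in aggregate. Whether to stratify depends on how week-4 weight band relates to the diet.
Because the diet influences week-4 weight band, week-4 weight band is a post-treatment mediator, not a confounder. Stratifying on it would bias the estimate; the causal effect is the crude pooled difference.
Pooled: Diet P 65.8% vs Diet C 48.1%; Diet P is higher overall.

Diet P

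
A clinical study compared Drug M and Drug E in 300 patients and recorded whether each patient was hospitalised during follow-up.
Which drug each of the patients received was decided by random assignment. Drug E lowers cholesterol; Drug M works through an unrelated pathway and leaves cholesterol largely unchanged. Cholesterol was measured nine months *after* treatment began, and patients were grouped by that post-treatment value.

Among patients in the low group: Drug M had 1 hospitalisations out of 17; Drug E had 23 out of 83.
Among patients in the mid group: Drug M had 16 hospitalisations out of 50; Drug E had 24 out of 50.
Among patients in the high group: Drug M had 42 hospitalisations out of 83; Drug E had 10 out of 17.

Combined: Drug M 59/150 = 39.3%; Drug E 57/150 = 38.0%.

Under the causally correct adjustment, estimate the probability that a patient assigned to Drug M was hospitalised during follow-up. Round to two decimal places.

The distribution of cholesterol is itself part of what the drug does — it is an intermediate outcome. Holding it fixed would remove that part of the effect; the total effect is the pooled difference.
So P(outcome | do(Drug M)) is just the pooled rate for Drug M: 59/150 = 0.393.

0.39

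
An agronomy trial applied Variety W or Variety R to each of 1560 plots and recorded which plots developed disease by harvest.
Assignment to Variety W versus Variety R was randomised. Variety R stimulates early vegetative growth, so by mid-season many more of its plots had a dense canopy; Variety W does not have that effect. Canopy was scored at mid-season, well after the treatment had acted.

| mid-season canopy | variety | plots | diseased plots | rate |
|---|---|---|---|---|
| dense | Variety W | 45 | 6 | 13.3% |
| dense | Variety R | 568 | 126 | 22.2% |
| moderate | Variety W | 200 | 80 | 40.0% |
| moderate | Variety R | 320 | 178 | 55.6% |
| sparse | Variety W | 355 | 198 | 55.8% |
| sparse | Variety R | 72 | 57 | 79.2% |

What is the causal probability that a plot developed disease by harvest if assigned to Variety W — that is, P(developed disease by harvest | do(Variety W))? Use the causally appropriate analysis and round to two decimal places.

0.47

Stratifying would compare varietys among plots the varietys themselves sorted into mid-season canopy groups — a form of selection on an intermediate. The unconditioned pooled rates give the total causal effect.
So P(outcome | do(Variety W)) is just the pooled rate for Variety W: 284/600 = 0.473.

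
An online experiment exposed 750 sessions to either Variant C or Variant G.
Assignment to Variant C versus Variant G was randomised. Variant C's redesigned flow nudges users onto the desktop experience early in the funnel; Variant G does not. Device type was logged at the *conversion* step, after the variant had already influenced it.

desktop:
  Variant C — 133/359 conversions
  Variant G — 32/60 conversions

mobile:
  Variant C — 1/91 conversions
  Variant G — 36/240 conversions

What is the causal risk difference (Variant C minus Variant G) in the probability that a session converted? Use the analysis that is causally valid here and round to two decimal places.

Device type is recorded after the variant and is itself shifted by it — it sits on the causal path from variant to outcome. Conditioning on a mediator would strip out part of the effect we want; the pooled comparison gives the total causal effect.
The causal difference is the pooled difference: 0.298 − 0.227 = +0.071.

+0.07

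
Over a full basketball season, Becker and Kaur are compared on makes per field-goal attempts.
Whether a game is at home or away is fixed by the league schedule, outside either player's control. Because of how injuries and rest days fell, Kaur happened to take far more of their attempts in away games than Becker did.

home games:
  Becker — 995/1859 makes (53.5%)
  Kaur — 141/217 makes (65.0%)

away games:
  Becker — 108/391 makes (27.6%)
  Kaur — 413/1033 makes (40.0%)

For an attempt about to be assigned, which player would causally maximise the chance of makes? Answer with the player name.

Kaur

The game venue-specific comparison favours Kaur throughout, but the pooled figures favour Becker. The question is whether to condition on game venue.
Nothing the player does changes game venue; the imbalance is an allocation artefact. With game venue also predicting the outcome, the pooled figure is confounded, and the within-stratum comparison is the causal one.
Within each level — home games: 53.5% vs 65.0%; away games: 27.6% vs 40.0% — Kaur is higher every time.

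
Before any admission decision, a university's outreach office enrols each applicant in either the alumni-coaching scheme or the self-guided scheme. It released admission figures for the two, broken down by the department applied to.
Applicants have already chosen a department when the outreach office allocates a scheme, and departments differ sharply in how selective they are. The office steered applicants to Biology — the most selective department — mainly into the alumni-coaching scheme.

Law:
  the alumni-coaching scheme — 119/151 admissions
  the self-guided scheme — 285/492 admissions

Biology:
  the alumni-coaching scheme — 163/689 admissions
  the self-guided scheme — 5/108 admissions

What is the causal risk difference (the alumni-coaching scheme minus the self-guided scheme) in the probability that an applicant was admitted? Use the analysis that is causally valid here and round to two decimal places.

Nothing the outreach scheme does changes department; the imbalance is an allocation artefact. With department also predicting the outcome, the pooled figure is confounded, and the within-stratum comparison is the causal one.
Adjusting over the population distribution of department: 0.447·(0.788−0.579) + 0.553·(0.237−0.046) = +0.199.

+0.20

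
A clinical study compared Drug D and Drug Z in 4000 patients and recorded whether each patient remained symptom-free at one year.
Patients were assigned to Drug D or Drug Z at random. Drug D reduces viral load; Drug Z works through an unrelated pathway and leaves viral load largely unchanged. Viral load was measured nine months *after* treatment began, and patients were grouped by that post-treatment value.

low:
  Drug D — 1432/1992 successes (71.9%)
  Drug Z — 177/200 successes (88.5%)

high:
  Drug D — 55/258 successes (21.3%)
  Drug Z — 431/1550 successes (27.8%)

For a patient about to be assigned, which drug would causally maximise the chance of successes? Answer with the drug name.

Drug D

The viral load-specific comparison favours Drug Z throughout, but the pooled figures favour Drug D. The question is whether to condition on viral load.
Viral load lies on the pathway drug → viral load → outcome, so adjusting for it blocks the indirect effect. For the total causal effect of drug, use the unadjusted pooled rates.
Pooled: Drug D 66.1% vs Drug Z 34.7%; Drug D is higher overall.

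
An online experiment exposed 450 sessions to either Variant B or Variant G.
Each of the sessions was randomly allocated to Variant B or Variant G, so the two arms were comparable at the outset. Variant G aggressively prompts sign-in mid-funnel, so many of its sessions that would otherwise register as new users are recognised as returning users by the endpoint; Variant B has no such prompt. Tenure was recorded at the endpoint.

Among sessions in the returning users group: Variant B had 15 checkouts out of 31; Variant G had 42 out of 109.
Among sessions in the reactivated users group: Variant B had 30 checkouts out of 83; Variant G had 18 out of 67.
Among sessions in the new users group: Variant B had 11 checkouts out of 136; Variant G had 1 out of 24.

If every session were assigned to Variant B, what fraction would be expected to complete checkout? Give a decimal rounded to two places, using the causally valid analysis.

Within every user tenure level Variant B has the higher rate, yet pooled Variant G does — Simpson's reversal.
User tenure here is a post-treatment variable shaped by the variant; conditioning on it would introduce bias rather than remove it. The overall comparison is the causal one.
So P(outcome | do(Variant B)) is just the pooled rate for Variant B: 56/250 = 0.224.

0.22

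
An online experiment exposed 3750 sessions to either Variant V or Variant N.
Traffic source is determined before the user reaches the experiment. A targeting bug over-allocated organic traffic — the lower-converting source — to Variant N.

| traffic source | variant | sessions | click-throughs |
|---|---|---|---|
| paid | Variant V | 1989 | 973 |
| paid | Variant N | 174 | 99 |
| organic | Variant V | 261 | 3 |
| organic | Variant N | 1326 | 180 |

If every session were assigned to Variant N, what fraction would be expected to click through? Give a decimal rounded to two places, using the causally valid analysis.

Since traffic source is a pre-existing factor (not a product of the variant) and it affects the outcome on its own, it is a confounder. The stratified rates, not the pooled rate, identify the causal effect.
Standardising Variant N to the population traffic source mix: 0.577·99/174 + 0.423·180/1326 = 0.386.

0.39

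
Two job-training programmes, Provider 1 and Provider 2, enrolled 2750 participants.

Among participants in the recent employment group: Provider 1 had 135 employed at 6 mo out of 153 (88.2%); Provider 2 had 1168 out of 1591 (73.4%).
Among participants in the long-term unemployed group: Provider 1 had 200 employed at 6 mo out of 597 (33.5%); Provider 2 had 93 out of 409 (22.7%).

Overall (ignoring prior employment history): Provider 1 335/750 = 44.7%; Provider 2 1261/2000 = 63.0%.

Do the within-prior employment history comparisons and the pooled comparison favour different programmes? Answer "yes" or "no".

yes

Within each prior employment history level (recent employment 88.2% vs 73.4%; long-term unemployed 33.5% vs 22.7%), Provider 1 has the higher rate every time. Pooled: 44.7% vs 63.0% — Provider 2 has the higher rate overall. The two comparisons disagree.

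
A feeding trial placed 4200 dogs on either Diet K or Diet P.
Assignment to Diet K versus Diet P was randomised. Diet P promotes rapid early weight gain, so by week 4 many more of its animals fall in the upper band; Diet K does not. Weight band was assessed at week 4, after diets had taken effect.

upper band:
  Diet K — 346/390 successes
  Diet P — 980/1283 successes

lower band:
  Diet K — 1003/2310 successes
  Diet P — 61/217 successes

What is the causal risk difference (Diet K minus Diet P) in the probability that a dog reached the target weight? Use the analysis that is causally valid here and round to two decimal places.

-0.19

Week-4 weight band here is a post-treatment variable shaped by the diet; conditioning on it would introduce bias rather than remove it. The overall comparison is the causal one.
The causal difference is the pooled difference: 0.500 − 0.694 = -0.194.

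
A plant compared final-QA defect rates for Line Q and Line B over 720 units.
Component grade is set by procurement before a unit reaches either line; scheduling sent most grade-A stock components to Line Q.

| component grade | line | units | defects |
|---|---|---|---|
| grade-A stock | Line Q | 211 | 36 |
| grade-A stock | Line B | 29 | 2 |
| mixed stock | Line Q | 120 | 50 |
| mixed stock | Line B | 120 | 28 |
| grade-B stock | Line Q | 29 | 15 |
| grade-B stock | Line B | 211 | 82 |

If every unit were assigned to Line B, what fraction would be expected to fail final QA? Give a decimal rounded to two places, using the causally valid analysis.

0.23

The stratified and pooled comparisons disagree (Line B wins within each component grade; Line Q wins overall), so the answer turns on the causal role of component grade.
Nothing the line does changes component grade; the imbalance is an allocation artefact. With component grade also predicting the outcome, the pooled figure is confounded, and the within-stratum comparison is the causal one.
Standardising Line B to the population component grade mix: 0.333·2/29 + 0.333·28/120 + 0.333·82/211 = 0.230.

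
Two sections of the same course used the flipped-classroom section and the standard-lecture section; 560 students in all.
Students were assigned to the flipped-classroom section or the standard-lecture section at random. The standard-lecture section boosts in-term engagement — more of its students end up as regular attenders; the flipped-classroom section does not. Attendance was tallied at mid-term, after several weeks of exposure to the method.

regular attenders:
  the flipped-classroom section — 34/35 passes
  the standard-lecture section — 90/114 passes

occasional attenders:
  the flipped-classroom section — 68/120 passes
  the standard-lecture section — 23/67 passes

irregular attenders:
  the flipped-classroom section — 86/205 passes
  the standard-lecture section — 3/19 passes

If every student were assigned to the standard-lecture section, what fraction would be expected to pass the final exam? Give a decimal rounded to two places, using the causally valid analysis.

0.58

Mid-term attendance here is a post-treatment variable shaped by the teaching method; conditioning on it would introduce bias rather than remove it. The overall comparison is the causal one.
So P(outcome | do(the standard-lecture section)) is just the pooled rate for the standard-lecture section: 116/200 = 0.580.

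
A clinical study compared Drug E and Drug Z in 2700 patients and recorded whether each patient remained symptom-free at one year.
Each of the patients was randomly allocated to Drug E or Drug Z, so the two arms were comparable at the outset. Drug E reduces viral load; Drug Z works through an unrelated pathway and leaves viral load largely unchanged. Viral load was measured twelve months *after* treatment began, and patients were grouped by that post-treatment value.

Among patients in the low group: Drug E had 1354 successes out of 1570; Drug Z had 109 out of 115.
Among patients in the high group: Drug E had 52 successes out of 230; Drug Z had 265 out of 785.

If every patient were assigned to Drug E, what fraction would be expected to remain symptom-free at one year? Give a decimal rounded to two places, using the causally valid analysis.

Within every viral load level Drug Z has the higher rate, yet pooled Drug E does — Simpson's reversal.
Viral load is downstream of the drug. One should not condition on a consequence of treatment, so the overall rates are the right comparison.
So P(outcome | do(Drug E)) is just the pooled rate for Drug E: 1406/1800 = 0.781.

0.78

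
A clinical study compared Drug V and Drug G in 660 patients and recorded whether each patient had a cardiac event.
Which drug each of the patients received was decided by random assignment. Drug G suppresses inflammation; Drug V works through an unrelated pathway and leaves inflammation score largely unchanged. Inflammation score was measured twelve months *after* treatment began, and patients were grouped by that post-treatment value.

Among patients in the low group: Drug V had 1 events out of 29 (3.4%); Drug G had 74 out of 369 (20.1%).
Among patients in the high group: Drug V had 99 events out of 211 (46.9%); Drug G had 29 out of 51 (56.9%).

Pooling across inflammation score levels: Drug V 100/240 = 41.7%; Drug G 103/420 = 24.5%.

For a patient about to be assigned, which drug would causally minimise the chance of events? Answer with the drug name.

The stratified and pooled comparisons disagree (Drug V wins within each inflammation score; Drug G wins overall), so the answer turns on the causal role of inflammation score.
Inflammation score is downstream of the drug. One should not condition on a consequence of treatment, so the overall rates are the right comparison.
Pooled: Drug V 41.7% vs Drug G 24.5%; Drug G is lower overall.

Drug G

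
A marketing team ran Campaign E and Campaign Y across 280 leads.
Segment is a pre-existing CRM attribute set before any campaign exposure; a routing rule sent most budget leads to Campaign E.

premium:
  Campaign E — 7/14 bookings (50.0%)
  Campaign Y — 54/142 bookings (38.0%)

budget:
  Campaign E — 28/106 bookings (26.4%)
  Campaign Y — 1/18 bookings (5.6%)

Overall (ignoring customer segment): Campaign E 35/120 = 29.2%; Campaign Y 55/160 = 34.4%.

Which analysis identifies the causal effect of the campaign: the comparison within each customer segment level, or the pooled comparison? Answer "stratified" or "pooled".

The stratified and pooled comparisons disagree (Campaign E wins within each customer segment; Campaign Y wins overall), so the answer turns on the causal role of customer segment.
Customer segment is set before the campaign has any effect — it is not caused by the campaign — and it independently drives the outcome. That makes it a confounder, so the causal comparison is within customer segment levels.
Within each level — premium: 50.0% vs 38.0%; budget: 26.4% vs 5.6% — Campaign E is higher every time.

stratified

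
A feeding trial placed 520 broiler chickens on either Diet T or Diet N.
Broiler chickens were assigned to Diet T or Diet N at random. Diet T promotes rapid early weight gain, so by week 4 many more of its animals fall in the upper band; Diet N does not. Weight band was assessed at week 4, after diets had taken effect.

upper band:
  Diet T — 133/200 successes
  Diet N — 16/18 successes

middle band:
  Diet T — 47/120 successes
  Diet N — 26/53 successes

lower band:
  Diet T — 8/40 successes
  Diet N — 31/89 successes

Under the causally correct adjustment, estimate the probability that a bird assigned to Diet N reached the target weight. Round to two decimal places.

0.46

The stratified and pooled comparisons disagree (Diet N wins within each week-4 weight band; Diet T wins overall), so the answer turns on the causal role of week-4 weight band.
Stratifying would compare diets among broiler chickens the diets themselves sorted into week-4 weight band groups — a form of selection on an intermediate. The unconditioned pooled rates give the total causal effect.
So P(outcome | do(Diet N)) is just the pooled rate for Diet N: 73/160 = 0.456.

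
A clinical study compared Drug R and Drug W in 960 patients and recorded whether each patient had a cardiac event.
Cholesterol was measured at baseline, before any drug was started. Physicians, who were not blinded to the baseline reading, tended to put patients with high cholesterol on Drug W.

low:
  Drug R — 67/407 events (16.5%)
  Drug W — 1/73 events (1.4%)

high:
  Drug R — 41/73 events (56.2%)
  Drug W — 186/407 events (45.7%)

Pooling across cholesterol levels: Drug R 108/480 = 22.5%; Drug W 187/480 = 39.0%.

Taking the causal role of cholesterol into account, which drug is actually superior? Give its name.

Drug W

Drug W is lower inside every cholesterol stratum but Drug R is lower in aggregate. Whether to stratify depends on how cholesterol relates to the drug.
Nothing the drug does changes cholesterol; the imbalance is an allocation artefact. With cholesterol also predicting the outcome, the pooled figure is confounded, and the within-stratum comparison is the causal one.
Within each level — low: 16.5% vs 1.4%; high: 56.2% vs 45.7% — Drug W is lower every time.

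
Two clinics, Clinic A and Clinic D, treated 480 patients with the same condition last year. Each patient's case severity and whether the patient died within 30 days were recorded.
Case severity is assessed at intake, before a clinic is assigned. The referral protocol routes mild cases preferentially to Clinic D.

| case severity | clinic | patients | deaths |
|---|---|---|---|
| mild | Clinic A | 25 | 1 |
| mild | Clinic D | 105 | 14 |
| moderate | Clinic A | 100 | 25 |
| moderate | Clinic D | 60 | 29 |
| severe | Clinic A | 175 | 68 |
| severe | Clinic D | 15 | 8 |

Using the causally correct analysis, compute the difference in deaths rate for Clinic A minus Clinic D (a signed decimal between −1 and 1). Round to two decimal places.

-0.16

Case severity differs across clinics for reasons unrelated to any effect of the clinic itself, and it separately predicts the outcome — a classic confounder. We must compare within case severity levels.
Adjusting over the population distribution of case severity: 0.271·(0.040−0.133) + 0.333·(0.250−0.483) + 0.396·(0.389−0.533) = -0.160.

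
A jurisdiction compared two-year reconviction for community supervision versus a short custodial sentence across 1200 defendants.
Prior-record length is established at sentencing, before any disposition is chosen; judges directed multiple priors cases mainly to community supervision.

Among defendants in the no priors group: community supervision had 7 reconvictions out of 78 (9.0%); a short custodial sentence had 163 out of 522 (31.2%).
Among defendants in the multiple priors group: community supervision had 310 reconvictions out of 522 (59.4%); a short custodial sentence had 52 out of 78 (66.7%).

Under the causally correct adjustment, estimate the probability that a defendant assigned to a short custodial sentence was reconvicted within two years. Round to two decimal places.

The stratified and pooled comparisons disagree (community supervision wins within each prior-record length; a short custodial sentence wins overall), so the answer turns on the causal role of prior-record length.
Here prior-record length is a common cause — it drives both which disposition a case falls under and the outcome. The crude comparison mixes populations; the stratum-specific rates are the causally relevant ones.
Standardising a short custodial sentence to the population prior-record length mix: 0.500·163/522 + 0.500·52/78 = 0.489.

0.49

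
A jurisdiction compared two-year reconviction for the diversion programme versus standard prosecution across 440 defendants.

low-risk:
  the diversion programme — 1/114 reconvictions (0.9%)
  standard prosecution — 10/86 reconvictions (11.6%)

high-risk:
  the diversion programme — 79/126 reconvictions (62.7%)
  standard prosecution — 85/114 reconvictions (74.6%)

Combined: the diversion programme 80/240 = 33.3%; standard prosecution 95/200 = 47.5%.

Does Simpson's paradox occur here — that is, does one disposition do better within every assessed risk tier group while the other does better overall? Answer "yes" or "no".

no

Within each assessed risk tier level (low-risk 0.9% vs 11.6%; high-risk 62.7% vs 74.6%), the diversion programme has the lower rate every time. Pooled: 33.3% vs 47.5% — the diversion programme has the lower rate overall. They agree.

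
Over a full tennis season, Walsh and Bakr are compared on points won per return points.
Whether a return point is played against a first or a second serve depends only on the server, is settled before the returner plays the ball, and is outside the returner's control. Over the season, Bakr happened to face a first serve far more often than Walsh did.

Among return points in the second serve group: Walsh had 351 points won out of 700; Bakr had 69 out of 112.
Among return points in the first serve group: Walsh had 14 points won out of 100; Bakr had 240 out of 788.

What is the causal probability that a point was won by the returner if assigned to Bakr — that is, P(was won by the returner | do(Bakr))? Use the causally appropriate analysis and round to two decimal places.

0.45

Since serve type is a pre-existing factor (not a product of the player) and it affects the outcome on its own, it is a confounder. The stratified rates, not the pooled rate, identify the causal effect.
Standardising Bakr to the population serve type mix: 0.478·69/112 + 0.522·240/788 = 0.453.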